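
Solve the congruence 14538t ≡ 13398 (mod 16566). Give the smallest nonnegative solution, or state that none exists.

1815

gcd(16566, 14538):
  16566 = 1×14538 + 2028
  14538 = 7×2028 + 342
  2028 = 5×342 + 318
  342 = 1×318 + 24
  318 = 13×24 + 6
  24 = 4×6
so gcd(16566, 14538) = 6.
6 divides 13398, so solutions exist.
Back-substitute for Bézout coefficients:
  6 = 318 - 13×24
  ... = 14538×(-678) + 16566×(595)
So 14538×(-678) ≡ 6 (mod 16566); multiply by 2233: t ≡ -1513974 (mod 2761).
Smallest nonnegative: t = -1513974 mod 2761 = 1815.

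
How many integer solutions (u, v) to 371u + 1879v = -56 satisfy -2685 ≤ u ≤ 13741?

8

gcd(1879, 371):
  1879 = 5×371 + 24
  371 = 15×24 + 11
  24 = 2×11 + 2
  11 = 5×2 + 1
  2 = 2×1
so gcd(1879, 371) = 1.
Back-substitute for Bézout coefficients:
  1 = 11 - 5×2
  ... = 371×(861) + 1879×(-170)
Scale by -56: particular solution (-48216, 9520); reduce u mod 1879: (638, -126).
General solution: u = 638 + 1879t, v = -126 - 371t for integer t.
-2685 ≤ 638 + 1879t ≤ 13741 gives t ∈ [-1, 6], which is 8 values.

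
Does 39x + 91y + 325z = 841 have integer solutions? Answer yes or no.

gcd(91, 39) = 13  (91 = 2×39 + 13, 39 = 3×13).
gcd(13, 325) = 13.
13 does not divide 841 (remainder 9), so no integer solutions.

no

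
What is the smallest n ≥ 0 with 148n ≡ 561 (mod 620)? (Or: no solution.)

no solution

gcd(620, 148) = 4  (620 = 4×148 + 28, 148 = 5×28 + 8, 28 = 3×8 + 4, 8 = 2×4).
4 does not divide 561, so the congruence has no solution.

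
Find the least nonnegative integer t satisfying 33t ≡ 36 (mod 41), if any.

gcd(41, 33):
  41 = 1·33 + 8
  33 = 4·8 + 1
  8 = 8·1
so gcd(41, 33) = 1.
1 divides 36, so solutions exist.
Back-substitute for Bézout coefficients:
  1 = 33 - 4·8
  ... = 33·(5) + 41·(-4)
So 33·(5) ≡ 1 (mod 41); multiply by 36: t ≡ 180 (mod 41).
Smallest nonnegative: t = 180 mod 41 = 16.

16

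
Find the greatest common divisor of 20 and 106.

gcd(106, 20):
  106 = 5·20 + 6
  20 = 3·6 + 2
  6 = 3·2
so gcd(106, 20) = 2.

2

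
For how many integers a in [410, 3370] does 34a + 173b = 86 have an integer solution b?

17

gcd(173, 34):
  173 = 5·34 + 3
  34 = 11·3 + 1
  3 = 3·1
so gcd(173, 34) = 1.
Back-substitute for Bézout coefficients:
  1 = 34 - 11·3
  ... = 34·(56) + 173·(-11)
Scale by 86: particular solution (4816, -946); reduce a mod 173: (145, -28).
General solution: a = 145 + 173t, b = -28 - 34t for integer t.
410 ≤ 145 + 173t ≤ 3370 gives t ∈ [2, 18], which is 17 values.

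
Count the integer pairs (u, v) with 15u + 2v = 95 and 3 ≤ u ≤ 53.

26

gcd(15, 2) = 1.
By Bézout, 15×(1) + 2×(-7) = 1.
Particular solution: (1, 40).
General solution: u = 1 + 2t, v = 40 - 15t for integer t.
3 ≤ 1 + 2t ≤ 53 gives t ∈ [1, 26], which is 26 values.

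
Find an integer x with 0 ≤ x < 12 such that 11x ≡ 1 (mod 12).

gcd(12, 11) = 1  (12 = 1*11 + 1, 11 = 11*1).
Back-substituting, 11*(-1) + 12*(1) = 1.
So 11*-1 ≡ 1 (mod 12), and -1 mod 12 = 11.

11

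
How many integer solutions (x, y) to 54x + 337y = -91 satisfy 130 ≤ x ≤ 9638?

28

gcd(337, 54):
  337 = 6*54 + 13
  54 = 4*13 + 2
  13 = 6*2 + 1
  2 = 2*1
so gcd(337, 54) = 1.
Back-substitute for Bézout coefficients:
  1 = 13 - 6*2
  ... = 54*(-156) + 337*(25)
Scale by -91: particular solution (14196, -2275); reduce x mod 337: (42, -7).
General solution: x = 42 + 337t, y = -7 - 54t for integer t.
130 ≤ 42 + 337t ≤ 9638 gives t ∈ [1, 28], which is 28 values.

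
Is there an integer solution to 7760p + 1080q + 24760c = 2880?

gcd(7760, 1080):
  7760 = 7*1080 + 200
  1080 = 5*200 + 80
  200 = 2*80 + 40
  80 = 2*40
so gcd(7760, 1080) = 40.
gcd(40, 24760) = 40.
40 divides 2880, so integer solutions exist.

yes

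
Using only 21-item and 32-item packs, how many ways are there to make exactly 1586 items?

Need nonnegative integers with 21j + 32k = 1586.
gcd(21, 32) = 1, and 21·(-3) + 32·(2) = 1.
So (j₀, k₀) = (-4758, 3172); general j = -4758 + 32t, k = 3172 - 21t.
j ≥ 0 ⇒ t ≥ 149; k ≥ 0 ⇒ t ≤ 151. That's 3 values of t.

3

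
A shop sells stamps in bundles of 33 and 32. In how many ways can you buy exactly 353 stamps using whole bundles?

Need nonnegative integers with 33j + 32k = 353.
gcd(33, 32) = 1, and 33·(1) + 32·(-1) = 1.
So (j₀, k₀) = (353, -353); general j = 353 + 32t, k = -353 - 33t.
j ≥ 0 ⇒ t ≥ -11; k ≥ 0 ⇒ t ≤ -11. That's 1 value of t.

1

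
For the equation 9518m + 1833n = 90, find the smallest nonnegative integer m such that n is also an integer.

gcd(9518, 1833):
  9518 = 5×1833 + 353
  1833 = 5×353 + 68
  353 = 5×68 + 13
  68 = 5×13 + 3
  13 = 4×3 + 1
  3 = 3×1
so gcd(9518, 1833) = 1.
1 divides 90, so solutions exist.
Back-substitute for Bézout coefficients:
  1 = 13 - 4×3
  ... = 9518×(566) + 1833×(-2939)
Scale by 90/1 = 90: (m₀, n₀) = (50940, -264510).
General solution: m = 50940 + 1833t, n = -264510 - 9518t for integer t.
m ≥ 0: smallest is 50940 mod 1833 = 1449 (at t = -27), with n = -7524.

1449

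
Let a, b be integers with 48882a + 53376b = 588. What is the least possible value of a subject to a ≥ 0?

4822

gcd(53376, 48882):
  53376 = 1·48882 + 4494
  48882 = 10·4494 + 3942
  4494 = 1·3942 + 552
  3942 = 7·552 + 78
  552 = 7·78 + 6
  78 = 13·6
so gcd(53376, 48882) = 6.
6 divides 588, so solutions exist.
Back-substitute for Bézout coefficients:
  6 = 552 - 7·78
  ... = 48882·(-677) + 53376·(620)
Scale by 588/6 = 98: (a₀, b₀) = (-66346, 60760).
General solution: a = -66346 + 8896t, b = 60760 - 8147t for integer t.
a ≥ 0: smallest is -66346 mod 8896 = 4822 (at t = 8), with b = -4416.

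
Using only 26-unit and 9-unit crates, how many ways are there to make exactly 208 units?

1

Need nonnegative integers with 26j + 9k = 208.
gcd(26, 9) = 1, and 26·(-1) + 9·(3) = 1.
So (j₀, k₀) = (-208, 624); general j = -208 + 9t, k = 624 - 26t.
j ≥ 0 ⇒ t ≥ 24; k ≥ 0 ⇒ t ≤ 24. That's 1 value of t.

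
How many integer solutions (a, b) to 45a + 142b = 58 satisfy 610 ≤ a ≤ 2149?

gcd(142, 45) = 1.
By Bézout, 45*(-41) + 142*(13) = 1.
Particular solution: (36, -11).
General solution: a = 36 + 142t, b = -11 - 45t for integer t.
610 ≤ 36 + 142t ≤ 2149 gives t ∈ [5, 14], which is 10 values.

10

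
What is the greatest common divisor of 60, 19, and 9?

gcd(60, 19):
  60 = 3×19 + 3
  19 = 6×3 + 1
  3 = 3×1
so gcd(60, 19) = 1.
gcd(1, 9) = 1.

1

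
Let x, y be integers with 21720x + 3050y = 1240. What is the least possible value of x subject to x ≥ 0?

127

gcd(21720, 3050) = 10.
10 divides 1240, so solutions exist.
By Bézout, 21720*(33) + 3050*(-235) = 10.
Scale by 1240/10 = 124: (x₀, y₀) = (4092, -29140).
General solution: x = 4092 + 305t, y = -29140 - 2172t for integer t.
x ≥ 0: smallest is 4092 mod 305 = 127 (at t = -13), with y = -904.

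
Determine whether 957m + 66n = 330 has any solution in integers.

yes

gcd(957, 66) = 33  (957 = 14×66 + 33, 66 = 2×33).
33 divides 330, so integer solutions exist.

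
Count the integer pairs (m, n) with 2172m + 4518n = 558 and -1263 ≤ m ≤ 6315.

10

gcd(4518, 2172):
  4518 = 2×2172 + 174
  2172 = 12×174 + 84
  174 = 2×84 + 6
  84 = 14×6
so gcd(4518, 2172) = 6.
Back-substitute for Bézout coefficients:
  6 = 174 - 2×84
  ... = 2172×(-52) + 4518×(25)
Scale by 93: particular solution (-4836, 2325); reduce m mod 753: (435, -209).
General solution: m = 435 + 753t, n = -209 - 362t for integer t.
-1263 ≤ 435 + 753t ≤ 6315 gives t ∈ [-2, 7], which is 10 values.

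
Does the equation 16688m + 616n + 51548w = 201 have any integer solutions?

gcd(16688, 616) = 56  (16688 = 27*616 + 56, 616 = 11*56).
gcd(56, 51548) = 28.
28 does not divide 201 (remainder 5), so no integer solutions.

no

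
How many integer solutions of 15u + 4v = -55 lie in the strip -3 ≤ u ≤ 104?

gcd(15, 4) = 1  (15 = 3×4 + 3, 4 = 1×3 + 1, 3 = 3×1).
Back-substituting, 15×(-1) + 4×(4) = 1.
Scale by -55: particular solution (55, -220); reduce u mod 4: (3, -25).
General solution: u = 3 + 4t, v = -25 - 15t for integer t.
-3 ≤ 3 + 4t ≤ 104 gives t ∈ [-1, 25], which is 27 values.

27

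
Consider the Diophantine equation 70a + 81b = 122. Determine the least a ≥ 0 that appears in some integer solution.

11

gcd(81, 70):
  81 = 1×70 + 11
  70 = 6×11 + 4
  11 = 2×4 + 3
  4 = 1×3 + 1
  3 = 3×1
so gcd(81, 70) = 1.
1 divides 122, so solutions exist.
Back-substitute for Bézout coefficients:
  1 = 4 - 1×3
  ... = 70×(22) + 81×(-19)
Scale by 122/1 = 122: (a₀, b₀) = (2684, -2318).
General solution: a = 2684 + 81t, b = -2318 - 70t for integer t.
a ≥ 0: smallest is 2684 mod 81 = 11 (at t = -33), with b = -8.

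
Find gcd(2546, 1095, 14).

gcd(2546, 1095) = 1.
gcd(1, 14) = 1.

1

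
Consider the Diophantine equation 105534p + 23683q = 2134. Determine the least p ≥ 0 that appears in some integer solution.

465

gcd(105534, 23683) = 11  (105534 = 4·23683 + 10802, 23683 = 2·10802 + 2079, 10802 = 5·2079 + 407, 2079 = 5·407 + 44, 407 = 9·44 + 11, 44 = 4·11).
11 divides 2134, so solutions exist.
Back-substituting, 105534·(524) + 23683·(-2335) = 11.
Scale by 2134/11 = 194: (p₀, q₀) = (101656, -452990).
General solution: p = 101656 + 2153t, q = -452990 - 9594t for integer t.
p ≥ 0: smallest is 101656 mod 2153 = 465 (at t = -47), with q = -2072.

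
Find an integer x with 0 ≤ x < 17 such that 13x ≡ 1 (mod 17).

gcd(17, 13) = 1.
By Bézout, 13*(4) + 17*(-3) = 1.
So 13*4 ≡ 1 (mod 17), and 4 mod 17 = 4.

4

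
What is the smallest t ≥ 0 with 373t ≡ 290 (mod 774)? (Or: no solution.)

698

gcd(774, 373) = 1  (774 = 2·373 + 28, 373 = 13·28 + 9, 28 = 3·9 + 1, 9 = 9·1).
1 divides 290, so solutions exist.
Back-substituting, 373·(-83) + 774·(40) = 1.
So 373·(-83) ≡ 1 (mod 774); multiply by 290: t ≡ -24070 (mod 774).
Smallest nonnegative: t = -24070 mod 774 = 698.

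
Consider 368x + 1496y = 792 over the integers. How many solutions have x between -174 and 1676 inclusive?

10

gcd(1496, 368) = 8  (1496 = 4*368 + 24, 368 = 15*24 + 8, 24 = 3*8).
Back-substituting, 368*(61) + 1496*(-15) = 8.
Scale by 99: particular solution (6039, -1485); reduce x mod 187: (55, -13).
General solution: x = 55 + 187t, y = -13 - 46t for integer t.
-174 ≤ 55 + 187t ≤ 1676 gives t ∈ [-1, 8], which is 10 values.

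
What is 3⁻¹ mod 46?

31

gcd(46, 3):
  46 = 15·3 + 1
  3 = 3·1
so gcd(46, 3) = 1.
Back-substitute for Bézout coefficients:
  1 = 46 - 15·3
  ... = 3·(-15) + 46·(1)
So 3·-15 ≡ 1 (mod 46), and -15 mod 46 = 31.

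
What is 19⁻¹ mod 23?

17

gcd(23, 19) = 1.
By Bézout, 19×(-6) + 23×(5) = 1.
So 19×-6 ≡ 1 (mod 23), and -6 mod 23 = 17.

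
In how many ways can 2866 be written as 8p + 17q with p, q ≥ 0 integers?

gcd(17, 8):
  17 = 2·8 + 1
  8 = 8·1
so gcd(17, 8) = 1.
Back-substitute for Bézout coefficients:
  1 = 17 - 2·8
  ... = 8·(-2) + 17·(1)
Scale by 2866: one solution is (-5732, 2866). Reduce p mod 17: (14, 162).
General: p = 14 + 17t, q = 162 - 8t.
p ≥ 0 ⇒ t ≥ 0; q ≥ 0 ⇒ t ≤ 20. So t ∈ [0, 20]: 21 solutions.

21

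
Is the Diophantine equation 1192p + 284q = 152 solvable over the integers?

gcd(1192, 284):
  1192 = 4×284 + 56
  284 = 5×56 + 4
  56 = 14×4
so gcd(1192, 284) = 4.
4 divides 152, so integer solutions exist.

yes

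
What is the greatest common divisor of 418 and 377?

1

gcd(418, 377) = 1  (418 = 1·377 + 41, 377 = 9·41 + 8, 41 = 5·8 + 1, 8 = 8·1).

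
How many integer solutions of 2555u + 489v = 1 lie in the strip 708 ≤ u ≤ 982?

gcd(2555, 489) = 1  (2555 = 5·489 + 110, 489 = 4·110 + 49, 110 = 2·49 + 12, 49 = 4·12 + 1, 12 = 12·1).
Back-substituting, 2555·(-40) + 489·(209) = 1.
Scale by 1: particular solution (-40, 209); reduce u mod 489: (449, -2346).
General solution: u = 449 + 489t, v = -2346 - 2555t for integer t.
708 ≤ 449 + 489t ≤ 982 gives t ∈ [1, 1], which is 1 value.

1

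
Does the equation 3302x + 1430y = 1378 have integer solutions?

gcd(3302, 1430):
  3302 = 2*1430 + 442
  1430 = 3*442 + 104
  442 = 4*104 + 26
  104 = 4*26
so gcd(3302, 1430) = 26.
26 divides 1378, so integer solutions exist.

yes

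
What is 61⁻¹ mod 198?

13

gcd(198, 61):
  198 = 3×61 + 15
  61 = 4×15 + 1
  15 = 15×1
so gcd(198, 61) = 1.
Back-substitute for Bézout coefficients:
  1 = 61 - 4×15
  ... = 61×(13) + 198×(-4)
So 61×13 ≡ 1 (mod 198), and 13 mod 198 = 13.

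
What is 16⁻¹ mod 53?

gcd(53, 16) = 1.
By Bézout, 16·(10) + 53·(-3) = 1.
So 16·10 ≡ 1 (mod 53), and 10 mod 53 = 10.

10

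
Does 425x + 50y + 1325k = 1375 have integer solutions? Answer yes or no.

yes

gcd(425, 50) = 25  (425 = 8*50 + 25, 50 = 2*25).
gcd(25, 1325) = 25.
25 divides 1375, so integer solutions exist.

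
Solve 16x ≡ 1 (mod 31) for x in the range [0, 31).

2

gcd(31, 16) = 1  (31 = 1·16 + 15, 16 = 1·15 + 1, 15 = 15·1).
Back-substituting, 16·(2) + 31·(-1) = 1.
So 16·2 ≡ 1 (mod 31), and 2 mod 31 = 2.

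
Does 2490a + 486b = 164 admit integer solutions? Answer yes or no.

no

gcd(2490, 486) = 6.
6 does not divide 164 (remainder 2), so no integer solutions.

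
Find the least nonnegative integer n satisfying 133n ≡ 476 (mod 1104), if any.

gcd(1104, 133):
  1104 = 8·133 + 40
  133 = 3·40 + 13
  40 = 3·13 + 1
  13 = 13·1
so gcd(1104, 133) = 1.
1 divides 476, so solutions exist.
Back-substitute for Bézout coefficients:
  1 = 40 - 3·13
  ... = 133·(-83) + 1104·(10)
So 133·(-83) ≡ 1 (mod 1104); multiply by 476: n ≡ -39508 (mod 1104).
Smallest nonnegative: n = -39508 mod 1104 = 236.

236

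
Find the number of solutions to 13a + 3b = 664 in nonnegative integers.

gcd(13, 3):
  13 = 4×3 + 1
  3 = 3×1
so gcd(13, 3) = 1.
Back-substitute for Bézout coefficients:
  1 = 13 - 4×3
  ... = 13×(1) + 3×(-4)
Scale by 664: one solution is (664, -2656). Reduce a mod 3: (1, 217).
General: a = 1 + 3t, b = 217 - 13t.
a ≥ 0 ⇒ t ≥ 0; b ≥ 0 ⇒ t ≤ 16. So t ∈ [0, 16]: 17 solutions.

17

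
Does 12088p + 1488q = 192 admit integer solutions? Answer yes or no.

gcd(12088, 1488) = 8.
8 divides 192, so integer solutions exist.

yes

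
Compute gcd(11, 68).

gcd(68, 11):
  68 = 6*11 + 2
  11 = 5*2 + 1
  2 = 2*1
so gcd(68, 11) = 1.

1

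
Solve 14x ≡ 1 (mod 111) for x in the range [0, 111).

8

gcd(111, 14):
  111 = 7·14 + 13
  14 = 1·13 + 1
  13 = 13·1
so gcd(111, 14) = 1.
Back-substitute for Bézout coefficients:
  1 = 14 - 1·13
  ... = 14·(8) + 111·(-1)
So 14·8 ≡ 1 (mod 111), and 8 mod 111 = 8.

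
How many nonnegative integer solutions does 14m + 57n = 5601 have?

gcd(57, 14) = 1.
By Bézout, 14·(-4) + 57·(1) = 1.
One solution: (54, 85).
General: m = 54 + 57t, n = 85 - 14t.
m ≥ 0 ⇒ t ≥ 0; n ≥ 0 ⇒ t ≤ 6. So t ∈ [0, 6]: 7 solutions.

7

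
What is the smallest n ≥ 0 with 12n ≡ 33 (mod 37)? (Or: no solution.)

12

gcd(37, 12) = 1.
1 divides 33, so solutions exist.
By Bézout, 12*(-3) + 37*(1) = 1.
So 12*(-3) ≡ 1 (mod 37); multiply by 33: n ≡ -99 (mod 37).
Smallest nonnegative: n = -99 mod 37 = 12.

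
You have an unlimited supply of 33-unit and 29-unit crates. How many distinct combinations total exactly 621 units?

Need nonnegative integers with 33j + 29k = 621.
gcd(33, 29) = 1, and 33·(-7) + 29·(8) = 1.
So (j₀, k₀) = (-4347, 4968); general j = -4347 + 29t, k = 4968 - 33t.
j ≥ 0 ⇒ t ≥ 150; k ≥ 0 ⇒ t ≤ 150. That's 1 value of t.

1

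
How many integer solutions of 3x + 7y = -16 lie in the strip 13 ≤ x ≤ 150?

gcd(7, 3) = 1.
By Bézout, 3*(-2) + 7*(1) = 1.
Particular solution: (4, -4).
General solution: x = 4 + 7t, y = -4 - 3t for integer t.
13 ≤ 4 + 7t ≤ 150 gives t ∈ [2, 20], which is 19 values.

19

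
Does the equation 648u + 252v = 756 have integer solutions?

yes

gcd(648, 252) = 36  (648 = 2×252 + 144, 252 = 1×144 + 108, 144 = 1×108 + 36, 108 = 3×36).
36 divides 756, so integer solutions exist.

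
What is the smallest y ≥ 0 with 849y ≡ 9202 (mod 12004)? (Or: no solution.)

7250

gcd(12004, 849) = 1.
1 divides 9202, so solutions exist.
By Bézout, 849*(-4171) + 12004*(295) = 1.
So 849*(-4171) ≡ 1 (mod 12004); multiply by 9202: y ≡ -38381542 (mod 12004).
Smallest nonnegative: y = -38381542 mod 12004 = 7250.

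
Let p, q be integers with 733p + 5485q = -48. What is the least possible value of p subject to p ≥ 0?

gcd(5485, 733):
  5485 = 7·733 + 354
  733 = 2·354 + 25
  354 = 14·25 + 4
  25 = 6·4 + 1
  4 = 4·1
so gcd(5485, 733) = 1.
1 divides -48, so solutions exist.
Back-substitute for Bézout coefficients:
  1 = 25 - 6·4
  ... = 733·(1317) + 5485·(-176)
Scale by -48/1 = -48: (p₀, q₀) = (-63216, 8448).
General solution: p = -63216 + 5485t, q = 8448 - 733t for integer t.
p ≥ 0: smallest is -63216 mod 5485 = 2604 (at t = 12), with q = -348.

2604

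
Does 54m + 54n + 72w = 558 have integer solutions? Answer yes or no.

gcd(54, 54):
  54 = 1·54
so gcd(54, 54) = 54.
gcd(54, 72) = 18.
18 divides 558, so integer solutions exist.

yes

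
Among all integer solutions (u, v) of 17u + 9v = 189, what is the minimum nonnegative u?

0

gcd(17, 9) = 1.
1 divides 189, so solutions exist.
By Bézout, 17·(-1) + 9·(2) = 1.
Scale by 189/1 = 189: (u₀, v₀) = (-189, 378).
General solution: u = -189 + 9t, v = 378 - 17t for integer t.
u ≥ 0: smallest is -189 mod 9 = 0 (at t = 21), with v = 21.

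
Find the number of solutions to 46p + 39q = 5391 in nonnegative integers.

3

gcd(46, 39) = 1  (46 = 1×39 + 7, 39 = 5×7 + 4, 7 = 1×4 + 3, 4 = 1×3 + 1, 3 = 3×1).
Back-substituting, 46×(-11) + 39×(13) = 1.
Scale by 5391: one solution is (-59301, 70083). Reduce p mod 39: (18, 117).
General: p = 18 + 39t, q = 117 - 46t.
p ≥ 0 ⇒ t ≥ 0; q ≥ 0 ⇒ t ≤ 2. So t ∈ [0, 2]: 3 solutions.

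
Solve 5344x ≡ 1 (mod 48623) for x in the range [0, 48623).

gcd(48623, 5344):
  48623 = 9×5344 + 527
  5344 = 10×527 + 74
  527 = 7×74 + 9
  74 = 8×9 + 2
  9 = 4×2 + 1
  2 = 2×1
so gcd(48623, 5344) = 1.
Back-substitute for Bézout coefficients:
  1 = 9 - 4×2
  ... = 5344×(-21682) + 48623×(2383)
So 5344×-21682 ≡ 1 (mod 48623), and -21682 mod 48623 = 26941.

26941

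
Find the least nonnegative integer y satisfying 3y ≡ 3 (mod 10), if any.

gcd(10, 3):
  10 = 3×3 + 1
  3 = 3×1
so gcd(10, 3) = 1.
1 divides 3, so solutions exist.
Back-substitute for Bézout coefficients:
  1 = 10 - 3×3
  ... = 3×(-3) + 10×(1)
So 3×(-3) ≡ 1 (mod 10); multiply by 3: y ≡ -9 (mod 10).
Smallest nonnegative: y = -9 mod 10 = 1.

1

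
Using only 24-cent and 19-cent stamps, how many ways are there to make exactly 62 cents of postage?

Need nonnegative integers with 24j + 19k = 62.
gcd(24, 19) = 1, and 24·(4) + 19·(-5) = 1.
So (j₀, k₀) = (248, -310); general j = 248 + 19t, k = -310 - 24t.
j ≥ 0 ⇒ t ≥ -13; k ≥ 0 ⇒ t ≤ -13. That's 1 value of t.

1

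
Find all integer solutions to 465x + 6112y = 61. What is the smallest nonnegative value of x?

gcd(6112, 465):
  6112 = 13·465 + 67
  465 = 6·67 + 63
  67 = 1·63 + 4
  63 = 15·4 + 3
  4 = 1·3 + 1
  3 = 3·1
so gcd(6112, 465) = 1.
1 divides 61, so solutions exist.
Back-substitute for Bézout coefficients:
  1 = 4 - 1·3
  ... = 465·(-1551) + 6112·(118)
Scale by 61/1 = 61: (x₀, y₀) = (-94611, 7198).
General solution: x = -94611 + 6112t, y = 7198 - 465t for integer t.
x ≥ 0: smallest is -94611 mod 6112 = 3181 (at t = 16), with y = -242.

3181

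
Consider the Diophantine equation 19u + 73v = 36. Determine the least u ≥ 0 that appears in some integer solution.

gcd(73, 19):
  73 = 3·19 + 16
  19 = 1·16 + 3
  16 = 5·3 + 1
  3 = 3·1
so gcd(73, 19) = 1.
1 divides 36, so solutions exist.
Back-substitute for Bézout coefficients:
  1 = 16 - 5·3
  ... = 19·(-23) + 73·(6)
Scale by 36/1 = 36: (u₀, v₀) = (-828, 216).
General solution: u = -828 + 73t, v = 216 - 19t for integer t.
u ≥ 0: smallest is -828 mod 73 = 48 (at t = 12), with v = -12.

48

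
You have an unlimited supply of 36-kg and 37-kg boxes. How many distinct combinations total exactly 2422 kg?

Need nonnegative integers with 36j + 37k = 2422.
gcd(36, 37) = 1, and 36·(-1) + 37·(1) = 1.
So (j₀, k₀) = (-2422, 2422); general j = -2422 + 37t, k = 2422 - 36t.
j ≥ 0 ⇒ t ≥ 66; k ≥ 0 ⇒ t ≤ 67. That's 2 values of t.

2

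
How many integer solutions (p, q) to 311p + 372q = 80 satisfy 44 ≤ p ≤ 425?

gcd(372, 311) = 1.
By Bézout, 311×(-61) + 372×(51) = 1.
Particular solution: (328, -274).
General solution: p = 328 + 372t, q = -274 - 311t for integer t.
44 ≤ 328 + 372t ≤ 425 gives t ∈ [0, 0], which is 1 value.

1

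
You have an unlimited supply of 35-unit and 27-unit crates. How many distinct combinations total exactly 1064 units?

1

Need nonnegative integers with 35j + 27k = 1064.
gcd(35, 27) = 1, and 35·(-10) + 27·(13) = 1.
So (j₀, k₀) = (-10640, 13832); general j = -10640 + 27t, k = 13832 - 35t.
j ≥ 0 ⇒ t ≥ 395; k ≥ 0 ⇒ t ≤ 395. That's 1 value of t.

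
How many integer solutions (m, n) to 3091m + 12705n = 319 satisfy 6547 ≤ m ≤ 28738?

19

gcd(12705, 3091) = 11  (12705 = 4×3091 + 341, 3091 = 9×341 + 22, 341 = 15×22 + 11, 22 = 2×11).
Back-substituting, 3091×(-559) + 12705×(136) = 11.
Scale by 29: particular solution (-16211, 3944); reduce m mod 1155: (1114, -271).
General solution: m = 1114 + 1155t, n = -271 - 281t for integer t.
6547 ≤ 1114 + 1155t ≤ 28738 gives t ∈ [5, 23], which is 19 values.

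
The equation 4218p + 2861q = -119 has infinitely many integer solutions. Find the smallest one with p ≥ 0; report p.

gcd(4218, 2861):
  4218 = 1*2861 + 1357
  2861 = 2*1357 + 147
  1357 = 9*147 + 34
  147 = 4*34 + 11
  34 = 3*11 + 1
  11 = 11*1
so gcd(4218, 2861) = 1.
1 divides -119, so solutions exist.
Back-substitute for Bézout coefficients:
  1 = 34 - 3*11
  ... = 4218*(253) + 2861*(-373)
Scale by -119/1 = -119: (p₀, q₀) = (-30107, 44387).
General solution: p = -30107 + 2861t, q = 44387 - 4218t for integer t.
p ≥ 0: smallest is -30107 mod 2861 = 1364 (at t = 11), with q = -2011.

1364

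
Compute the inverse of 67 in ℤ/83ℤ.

57

gcd(83, 67) = 1  (83 = 1·67 + 16, 67 = 4·16 + 3, 16 = 5·3 + 1, 3 = 3·1).
Back-substituting, 67·(-26) + 83·(21) = 1.
So 67·-26 ≡ 1 (mod 83), and -26 mod 83 = 57.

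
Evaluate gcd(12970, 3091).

1

gcd(12970, 3091) = 1  (12970 = 4×3091 + 606, 3091 = 5×606 + 61, 606 = 9×61 + 57, 61 = 1×57 + 4, 57 = 14×4 + 1, 4 = 4×1).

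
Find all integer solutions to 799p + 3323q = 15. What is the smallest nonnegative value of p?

549

gcd(3323, 799) = 1.
1 divides 15, so solutions exist.
By Bézout, 799·(-628) + 3323·(151) = 1.
Scale by 15/1 = 15: (p₀, q₀) = (-9420, 2265).
General solution: p = -9420 + 3323t, q = 2265 - 799t for integer t.
p ≥ 0: smallest is -9420 mod 3323 = 549 (at t = 3), with q = -132.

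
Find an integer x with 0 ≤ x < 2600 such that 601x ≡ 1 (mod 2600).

2401

gcd(2600, 601) = 1.
By Bézout, 601*(-199) + 2600*(46) = 1.
So 601*-199 ≡ 1 (mod 2600), and -199 mod 2600 = 2401.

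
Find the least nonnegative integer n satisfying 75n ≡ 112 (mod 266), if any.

gcd(266, 75) = 1  (266 = 3*75 + 41, 75 = 1*41 + 34, 41 = 1*34 + 7, 34 = 4*7 + 6, 7 = 1*6 + 1, 6 = 6*1).
1 divides 112, so solutions exist.
Back-substituting, 75*(-39) + 266*(11) = 1.
So 75*(-39) ≡ 1 (mod 266); multiply by 112: n ≡ -4368 (mod 266).
Smallest nonnegative: n = -4368 mod 266 = 154.

154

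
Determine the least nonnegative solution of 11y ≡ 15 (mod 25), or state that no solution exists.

gcd(25, 11) = 1  (25 = 2×11 + 3, 11 = 3×3 + 2, 3 = 1×2 + 1, 2 = 2×1).
1 divides 15, so solutions exist.
Back-substituting, 11×(-9) + 25×(4) = 1.
So 11×(-9) ≡ 1 (mod 25); multiply by 15: y ≡ -135 (mod 25).
Smallest nonnegative: y = -135 mod 25 = 15.

15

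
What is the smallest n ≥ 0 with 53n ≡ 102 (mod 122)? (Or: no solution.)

94

gcd(122, 53) = 1  (122 = 2·53 + 16, 53 = 3·16 + 5, 16 = 3·5 + 1, 5 = 5·1).
1 divides 102, so solutions exist.
Back-substituting, 53·(-23) + 122·(10) = 1.
So 53·(-23) ≡ 1 (mod 122); multiply by 102: n ≡ -2346 (mod 122).
Smallest nonnegative: n = -2346 mod 122 = 94.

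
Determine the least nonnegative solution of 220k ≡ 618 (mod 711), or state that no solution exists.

gcd(711, 220) = 1.
1 divides 618, so solutions exist.
By Bézout, 220×(223) + 711×(-69) = 1.
So 220×(223) ≡ 1 (mod 711); multiply by 618: k ≡ 137814 (mod 711).
Smallest nonnegative: k = 137814 mod 711 = 591.

591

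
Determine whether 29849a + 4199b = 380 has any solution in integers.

gcd(29849, 4199) = 19  (29849 = 7×4199 + 456, 4199 = 9×456 + 95, 456 = 4×95 + 76, 95 = 1×76 + 19, 76 = 4×19).
19 divides 380, so integer solutions exist.

yes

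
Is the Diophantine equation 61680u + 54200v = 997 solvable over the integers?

no

gcd(61680, 54200) = 40  (61680 = 1×54200 + 7480, 54200 = 7×7480 + 1840, 7480 = 4×1840 + 120, 1840 = 15×120 + 40, 120 = 3×40).
40 does not divide 997 (remainder 37), so no integer solutions.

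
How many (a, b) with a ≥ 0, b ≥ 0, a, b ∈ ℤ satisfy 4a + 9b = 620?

18

gcd(9, 4) = 1  (9 = 2×4 + 1, 4 = 4×1).
Back-substituting, 4×(-2) + 9×(1) = 1.
Scale by 620: one solution is (-1240, 620). Reduce a mod 9: (2, 68).
General: a = 2 + 9t, b = 68 - 4t.
a ≥ 0 ⇒ t ≥ 0; b ≥ 0 ⇒ t ≤ 17. So t ∈ [0, 17]: 18 solutions.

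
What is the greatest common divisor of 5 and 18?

gcd(18, 5):
  18 = 3*5 + 3
  5 = 1*3 + 2
  3 = 1*2 + 1
  2 = 2*1
so gcd(18, 5) = 1.

1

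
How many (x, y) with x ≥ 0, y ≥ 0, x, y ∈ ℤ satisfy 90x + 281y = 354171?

gcd(281, 90) = 1  (281 = 3×90 + 11, 90 = 8×11 + 2, 11 = 5×2 + 1, 2 = 2×1).
Back-substituting, 90×(-128) + 281×(41) = 1.
Scale by 354171: one solution is (-45333888, 14521011). Reduce x mod 281: (123, 1221).
General: x = 123 + 281t, y = 1221 - 90t.
x ≥ 0 ⇒ t ≥ 0; y ≥ 0 ⇒ t ≤ 13. So t ∈ [0, 13]: 14 solutions.

14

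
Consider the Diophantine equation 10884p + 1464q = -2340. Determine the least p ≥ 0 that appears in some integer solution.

93

gcd(10884, 1464) = 12  (10884 = 7*1464 + 636, 1464 = 2*636 + 192, 636 = 3*192 + 60, 192 = 3*60 + 12, 60 = 5*12).
12 divides -2340, so solutions exist.
Back-substituting, 10884*(-23) + 1464*(171) = 12.
Scale by -2340/12 = -195: (p₀, q₀) = (4485, -33345).
General solution: p = 4485 + 122t, q = -33345 - 907t for integer t.
p ≥ 0: smallest is 4485 mod 122 = 93 (at t = -36), with q = -693.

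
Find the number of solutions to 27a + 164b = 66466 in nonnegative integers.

15

gcd(164, 27):
  164 = 6*27 + 2
  27 = 13*2 + 1
  2 = 2*1
so gcd(164, 27) = 1.
Back-substitute for Bézout coefficients:
  1 = 27 - 13*2
  ... = 27*(79) + 164*(-13)
Scale by 66466: one solution is (5250814, -864058). Reduce a mod 164: (26, 401).
General: a = 26 + 164t, b = 401 - 27t.
a ≥ 0 ⇒ t ≥ 0; b ≥ 0 ⇒ t ≤ 14. So t ∈ [0, 14]: 15 solutions.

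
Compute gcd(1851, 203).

1

gcd(1851, 203):
  1851 = 9*203 + 24
  203 = 8*24 + 11
  24 = 2*11 + 2
  11 = 5*2 + 1
  2 = 2*1
so gcd(1851, 203) = 1.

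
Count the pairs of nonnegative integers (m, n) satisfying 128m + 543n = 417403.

6

gcd(543, 128):
  543 = 4·128 + 31
  128 = 4·31 + 4
  31 = 7·4 + 3
  4 = 1·3 + 1
  3 = 3·1
so gcd(543, 128) = 1.
Back-substitute for Bézout coefficients:
  1 = 4 - 1·3
  ... = 128·(140) + 543·(-33)
Scale by 417403: one solution is (58436420, -13774299). Reduce m mod 543: (389, 677).
General: m = 389 + 543t, n = 677 - 128t.
m ≥ 0 ⇒ t ≥ 0; n ≥ 0 ⇒ t ≤ 5. So t ∈ [0, 5]: 6 solutions.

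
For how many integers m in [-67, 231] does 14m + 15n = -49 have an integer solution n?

20

gcd(15, 14) = 1.
By Bézout, 14×(-1) + 15×(1) = 1.
Particular solution: (4, -7).
General solution: m = 4 + 15t, n = -7 - 14t for integer t.
-67 ≤ 4 + 15t ≤ 231 gives t ∈ [-4, 15], which is 20 values.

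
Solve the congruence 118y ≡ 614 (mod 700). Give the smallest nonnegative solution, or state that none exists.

23

gcd(700, 118) = 2.
2 divides 614, so solutions exist.
By Bézout, 118×(89) + 700×(-15) = 2.
So 118×(89) ≡ 2 (mod 700); multiply by 307: y ≡ 27323 (mod 350).
Smallest nonnegative: y = 27323 mod 350 = 23.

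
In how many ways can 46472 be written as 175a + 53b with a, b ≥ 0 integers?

gcd(175, 53) = 1  (175 = 3·53 + 16, 53 = 3·16 + 5, 16 = 3·5 + 1, 5 = 5·1).
Back-substituting, 175·(10) + 53·(-33) = 1.
Scale by 46472: one solution is (464720, -1533576). Reduce a mod 53: (16, 824).
General: a = 16 + 53t, b = 824 - 175t.
a ≥ 0 ⇒ t ≥ 0; b ≥ 0 ⇒ t ≤ 4. So t ∈ [0, 4]: 5 solutions.

5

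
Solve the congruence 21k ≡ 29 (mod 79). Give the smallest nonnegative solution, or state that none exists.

39

gcd(79, 21) = 1  (79 = 3×21 + 16, 21 = 1×16 + 5, 16 = 3×5 + 1, 5 = 5×1).
1 divides 29, so solutions exist.
Back-substituting, 21×(-15) + 79×(4) = 1.
So 21×(-15) ≡ 1 (mod 79); multiply by 29: k ≡ -435 (mod 79).
Smallest nonnegative: k = -435 mod 79 = 39.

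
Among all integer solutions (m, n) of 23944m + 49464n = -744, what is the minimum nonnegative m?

gcd(49464, 23944):
  49464 = 2*23944 + 1576
  23944 = 15*1576 + 304
  1576 = 5*304 + 56
  304 = 5*56 + 24
  56 = 2*24 + 8
  24 = 3*8
so gcd(49464, 23944) = 8.
8 divides -744, so solutions exist.
Back-substitute for Bézout coefficients:
  8 = 56 - 2*24
  ... = 23944*(-1789) + 49464*(866)
Scale by -744/8 = -93: (m₀, n₀) = (166377, -80538).
General solution: m = 166377 + 6183t, n = -80538 - 2993t for integer t.
m ≥ 0: smallest is 166377 mod 6183 = 5619 (at t = -26), with n = -2720.

5619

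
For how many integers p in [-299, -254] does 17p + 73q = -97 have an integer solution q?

0

gcd(73, 17) = 1  (73 = 4·17 + 5, 17 = 3·5 + 2, 5 = 2·2 + 1, 2 = 2·1).
Back-substituting, 17·(-30) + 73·(7) = 1.
Scale by -97: particular solution (2910, -679); reduce p mod 73: (63, -16).
General solution: p = 63 + 73t, q = -16 - 17t for integer t.
-299 ≤ 63 + 73t ≤ -254 gives t ∈ [-4, -5], which is 0 values.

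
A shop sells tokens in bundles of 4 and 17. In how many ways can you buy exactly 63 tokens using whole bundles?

1

Need nonnegative integers with 4j + 17k = 63.
gcd(4, 17) = 1, and 4·(-4) + 17·(1) = 1.
So (j₀, k₀) = (-252, 63); general j = -252 + 17t, k = 63 - 4t.
j ≥ 0 ⇒ t ≥ 15; k ≥ 0 ⇒ t ≤ 15. That's 1 value of t.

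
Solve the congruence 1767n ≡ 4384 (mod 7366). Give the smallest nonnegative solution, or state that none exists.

3550

gcd(7366, 1767) = 1  (7366 = 4·1767 + 298, 1767 = 5·298 + 277, 298 = 1·277 + 21, 277 = 13·21 + 4, 21 = 5·4 + 1, 4 = 4·1).
1 divides 4384, so solutions exist.
Back-substituting, 1767·(-1755) + 7366·(421) = 1.
So 1767·(-1755) ≡ 1 (mod 7366); multiply by 4384: n ≡ -7693920 (mod 7366).
Smallest nonnegative: n = -7693920 mod 7366 = 3550.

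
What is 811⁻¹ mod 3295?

646

gcd(3295, 811):
  3295 = 4·811 + 51
  811 = 15·51 + 46
  51 = 1·46 + 5
  46 = 9·5 + 1
  5 = 5·1
so gcd(3295, 811) = 1.
Back-substitute for Bézout coefficients:
  1 = 46 - 9·5
  ... = 811·(646) + 3295·(-159)
So 811·646 ≡ 1 (mod 3295), and 646 mod 3295 = 646.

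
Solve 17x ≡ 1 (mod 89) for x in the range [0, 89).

21

gcd(89, 17) = 1  (89 = 5×17 + 4, 17 = 4×4 + 1, 4 = 4×1).
Back-substituting, 17×(21) + 89×(-4) = 1.
So 17×21 ≡ 1 (mod 89), and 21 mod 89 = 21.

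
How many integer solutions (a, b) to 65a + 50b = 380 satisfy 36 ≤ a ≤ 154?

12

gcd(65, 50):
  65 = 1*50 + 15
  50 = 3*15 + 5
  15 = 3*5
so gcd(65, 50) = 5.
Back-substitute for Bézout coefficients:
  5 = 50 - 3*15
  ... = 65*(-3) + 50*(4)
Scale by 76: particular solution (-228, 304); reduce a mod 10: (2, 5).
General solution: a = 2 + 10t, b = 5 - 13t for integer t.
36 ≤ 2 + 10t ≤ 154 gives t ∈ [4, 15], which is 12 values.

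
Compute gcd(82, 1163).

1

gcd(1163, 82):
  1163 = 14·82 + 15
  82 = 5·15 + 7
  15 = 2·7 + 1
  7 = 7·1
so gcd(1163, 82) = 1.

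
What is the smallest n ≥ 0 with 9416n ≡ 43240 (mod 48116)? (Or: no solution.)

gcd(48116, 9416):
  48116 = 5×9416 + 1036
  9416 = 9×1036 + 92
  1036 = 11×92 + 24
  92 = 3×24 + 20
  24 = 1×20 + 4
  20 = 5×4
so gcd(48116, 9416) = 4.
4 divides 43240, so solutions exist.
Back-substitute for Bézout coefficients:
  4 = 24 - 1×20
  ... = 9416×(-2090) + 48116×(409)
So 9416×(-2090) ≡ 4 (mod 48116); multiply by 10810: n ≡ -22592900 (mod 12029).
Smallest nonnegative: n = -22592900 mod 12029 = 9591.

9591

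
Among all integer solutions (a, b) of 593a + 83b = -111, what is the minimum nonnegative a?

53

gcd(593, 83) = 1  (593 = 7×83 + 12, 83 = 6×12 + 11, 12 = 1×11 + 1, 11 = 11×1).
1 divides -111, so solutions exist.
Back-substituting, 593×(7) + 83×(-50) = 1.
Scale by -111/1 = -111: (a₀, b₀) = (-777, 5550).
General solution: a = -777 + 83t, b = 5550 - 593t for integer t.
a ≥ 0: smallest is -777 mod 83 = 53 (at t = 10), with b = -380.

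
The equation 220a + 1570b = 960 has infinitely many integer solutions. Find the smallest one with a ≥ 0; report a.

gcd(1570, 220) = 10  (1570 = 7×220 + 30, 220 = 7×30 + 10, 30 = 3×10).
10 divides 960, so solutions exist.
Back-substituting, 220×(50) + 1570×(-7) = 10.
Scale by 960/10 = 96: (a₀, b₀) = (4800, -672).
General solution: a = 4800 + 157t, b = -672 - 22t for integer t.
a ≥ 0: smallest is 4800 mod 157 = 90 (at t = -30), with b = -12.

90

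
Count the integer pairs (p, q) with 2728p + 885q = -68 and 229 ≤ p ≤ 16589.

19

gcd(2728, 885) = 1.
By Bézout, 2728*(97) + 885*(-299) = 1.
Particular solution: (484, -1492).
General solution: p = 484 + 885t, q = -1492 - 2728t for integer t.
229 ≤ 484 + 885t ≤ 16589 gives t ∈ [0, 18], which is 19 values.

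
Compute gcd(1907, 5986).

1

gcd(5986, 1907) = 1  (5986 = 3×1907 + 265, 1907 = 7×265 + 52, 265 = 5×52 + 5, 52 = 10×5 + 2, 5 = 2×2 + 1, 2 = 2×1).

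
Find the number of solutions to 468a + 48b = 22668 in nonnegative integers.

gcd(468, 48):
  468 = 9·48 + 36
  48 = 1·36 + 12
  36 = 3·12
so gcd(468, 48) = 12.
Back-substitute for Bézout coefficients:
  12 = 48 - 1·36
  ... = 468·(-1) + 48·(10)
Scale by 1889: one solution is (-1889, 18890). Reduce a mod 4: (3, 443).
General: a = 3 + 4t, b = 443 - 39t.
a ≥ 0 ⇒ t ≥ 0; b ≥ 0 ⇒ t ≤ 11. So t ∈ [0, 11]: 12 solutions.

12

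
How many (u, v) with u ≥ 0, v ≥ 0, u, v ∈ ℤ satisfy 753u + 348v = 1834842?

gcd(753, 348):
  753 = 2·348 + 57
  348 = 6·57 + 6
  57 = 9·6 + 3
  6 = 2·3
so gcd(753, 348) = 3.
Back-substitute for Bézout coefficients:
  3 = 57 - 9·6
  ... = 753·(55) + 348·(-119)
Scale by 611614: one solution is (33638770, -72782066). Reduce u mod 116: (46, 5173).
General: u = 46 + 116t, v = 5173 - 251t.
u ≥ 0 ⇒ t ≥ 0; v ≥ 0 ⇒ t ≤ 20. So t ∈ [0, 20]: 21 solutions.

21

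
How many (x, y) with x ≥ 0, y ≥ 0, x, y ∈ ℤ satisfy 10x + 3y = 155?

5

gcd(10, 3):
  10 = 3*3 + 1
  3 = 3*1
so gcd(10, 3) = 1.
Back-substitute for Bézout coefficients:
  1 = 10 - 3*3
  ... = 10*(1) + 3*(-3)
Scale by 155: one solution is (155, -465). Reduce x mod 3: (2, 45).
General: x = 2 + 3t, y = 45 - 10t.
x ≥ 0 ⇒ t ≥ 0; y ≥ 0 ⇒ t ≤ 4. So t ∈ [0, 4]: 5 solutions.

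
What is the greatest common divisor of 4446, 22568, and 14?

2

gcd(22568, 4446) = 26  (22568 = 5×4446 + 338, 4446 = 13×338 + 52, 338 = 6×52 + 26, 52 = 2×26).
gcd(26, 14) = 2.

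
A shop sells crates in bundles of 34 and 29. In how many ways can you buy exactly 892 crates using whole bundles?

Need nonnegative integers with 34j + 29k = 892.
gcd(34, 29) = 1, and 34·(6) + 29·(-7) = 1.
So (j₀, k₀) = (5352, -6244); general j = 5352 + 29t, k = -6244 - 34t.
j ≥ 0 ⇒ t ≥ -184; k ≥ 0 ⇒ t ≤ -184. That's 1 value of t.

1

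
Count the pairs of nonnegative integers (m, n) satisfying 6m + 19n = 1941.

gcd(19, 6):
  19 = 3×6 + 1
  6 = 6×1
so gcd(19, 6) = 1.
Back-substitute for Bézout coefficients:
  1 = 19 - 3×6
  ... = 6×(-3) + 19×(1)
Scale by 1941: one solution is (-5823, 1941). Reduce m mod 19: (10, 99).
General: m = 10 + 19t, n = 99 - 6t.
m ≥ 0 ⇒ t ≥ 0; n ≥ 0 ⇒ t ≤ 16. So t ∈ [0, 16]: 17 solutions.

17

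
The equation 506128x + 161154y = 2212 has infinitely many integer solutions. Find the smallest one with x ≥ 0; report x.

7366

gcd(506128, 161154) = 14  (506128 = 3×161154 + 22666, 161154 = 7×22666 + 2492, 22666 = 9×2492 + 238, 2492 = 10×238 + 112, 238 = 2×112 + 14, 112 = 8×14).
14 divides 2212, so solutions exist.
Back-substituting, 506128×(1358) + 161154×(-4265) = 14.
Scale by 2212/14 = 158: (x₀, y₀) = (214564, -673870).
General solution: x = 214564 + 11511t, y = -673870 - 36152t for integer t.
x ≥ 0: smallest is 214564 mod 11511 = 7366 (at t = -18), with y = -23134.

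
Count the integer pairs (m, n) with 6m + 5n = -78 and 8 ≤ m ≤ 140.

gcd(6, 5):
  6 = 1×5 + 1
  5 = 5×1
so gcd(6, 5) = 1.
Back-substitute for Bézout coefficients:
  1 = 6 - 1×5
  ... = 6×(1) + 5×(-1)
Scale by -78: particular solution (-78, 78); reduce m mod 5: (2, -18).
General solution: m = 2 + 5t, n = -18 - 6t for integer t.
8 ≤ 2 + 5t ≤ 140 gives t ∈ [2, 27], which is 26 values.

26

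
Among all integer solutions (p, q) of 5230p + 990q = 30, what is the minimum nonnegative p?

39

gcd(5230, 990) = 10  (5230 = 5·990 + 280, 990 = 3·280 + 150, 280 = 1·150 + 130, 150 = 1·130 + 20, 130 = 6·20 + 10, 20 = 2·10).
10 divides 30, so solutions exist.
Back-substituting, 5230·(46) + 990·(-243) = 10.
Scale by 30/10 = 3: (p₀, q₀) = (138, -729).
General solution: p = 138 + 99t, q = -729 - 523t for integer t.
p ≥ 0: smallest is 138 mod 99 = 39 (at t = -1), with q = -206.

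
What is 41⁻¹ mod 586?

gcd(586, 41) = 1.
By Bézout, 41*(243) + 586*(-17) = 1.
So 41*243 ≡ 1 (mod 586), and 243 mod 586 = 243.

243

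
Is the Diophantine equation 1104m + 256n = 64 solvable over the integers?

gcd(1104, 256):
  1104 = 4×256 + 80
  256 = 3×80 + 16
  80 = 5×16
so gcd(1104, 256) = 16.
16 divides 64, so integer solutions exist.

yes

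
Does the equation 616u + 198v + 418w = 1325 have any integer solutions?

no

gcd(616, 198) = 22.
gcd(22, 418) = 22.
22 does not divide 1325 (remainder 5), so no integer solutions.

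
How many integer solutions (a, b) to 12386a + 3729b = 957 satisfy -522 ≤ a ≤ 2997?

gcd(12386, 3729) = 11  (12386 = 3·3729 + 1199, 3729 = 3·1199 + 132, 1199 = 9·132 + 11, 132 = 12·11).
Back-substituting, 12386·(28) + 3729·(-93) = 11.
Scale by 87: particular solution (2436, -8091); reduce a mod 339: (63, -209).
General solution: a = 63 + 339t, b = -209 - 1126t for integer t.
-522 ≤ 63 + 339t ≤ 2997 gives t ∈ [-1, 8], which is 10 values.

10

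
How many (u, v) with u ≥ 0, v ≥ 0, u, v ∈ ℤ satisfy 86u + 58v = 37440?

15

gcd(86, 58):
  86 = 1×58 + 28
  58 = 2×28 + 2
  28 = 14×2
so gcd(86, 58) = 2.
Back-substitute for Bézout coefficients:
  2 = 58 - 2×28
  ... = 86×(-2) + 58×(3)
Scale by 18720: one solution is (-37440, 56160). Reduce u mod 29: (28, 604).
General: u = 28 + 29t, v = 604 - 43t.
u ≥ 0 ⇒ t ≥ 0; v ≥ 0 ⇒ t ≤ 14. So t ∈ [0, 14]: 15 solutions.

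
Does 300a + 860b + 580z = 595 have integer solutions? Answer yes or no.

no

gcd(860, 300) = 20  (860 = 2×300 + 260, 300 = 1×260 + 40, 260 = 6×40 + 20, 40 = 2×20).
gcd(20, 580) = 20.
20 does not divide 595 (remainder 15), so no integer solutions.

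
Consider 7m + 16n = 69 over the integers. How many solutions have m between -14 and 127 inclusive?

9

gcd(16, 7):
  16 = 2·7 + 2
  7 = 3·2 + 1
  2 = 2·1
so gcd(16, 7) = 1.
Back-substitute for Bézout coefficients:
  1 = 7 - 3·2
  ... = 7·(7) + 16·(-3)
Scale by 69: particular solution (483, -207); reduce m mod 16: (3, 3).
General solution: m = 3 + 16t, n = 3 - 7t for integer t.
-14 ≤ 3 + 16t ≤ 127 gives t ∈ [-1, 7], which is 9 values.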